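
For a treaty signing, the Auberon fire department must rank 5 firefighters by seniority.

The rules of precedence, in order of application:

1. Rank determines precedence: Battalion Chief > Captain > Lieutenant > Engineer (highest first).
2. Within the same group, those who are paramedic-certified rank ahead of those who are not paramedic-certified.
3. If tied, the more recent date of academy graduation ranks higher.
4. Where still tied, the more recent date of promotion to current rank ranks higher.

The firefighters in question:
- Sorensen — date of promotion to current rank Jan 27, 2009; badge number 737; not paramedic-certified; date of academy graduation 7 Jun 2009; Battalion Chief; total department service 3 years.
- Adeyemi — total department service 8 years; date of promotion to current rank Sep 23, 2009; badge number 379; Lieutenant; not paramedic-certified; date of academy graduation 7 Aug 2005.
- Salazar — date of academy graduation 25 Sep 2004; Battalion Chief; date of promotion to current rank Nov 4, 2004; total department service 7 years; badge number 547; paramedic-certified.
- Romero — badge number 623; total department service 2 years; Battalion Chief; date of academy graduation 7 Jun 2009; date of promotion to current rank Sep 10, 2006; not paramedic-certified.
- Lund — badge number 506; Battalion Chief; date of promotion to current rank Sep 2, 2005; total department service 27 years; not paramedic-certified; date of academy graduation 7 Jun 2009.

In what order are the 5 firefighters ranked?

By rank: Salazar, Sorensen, Romero and Lund (Battalion Chief); then Adeyemi (Lieutenant).
Among Salazar, Sorensen, Romero and Lund, paramedic-certified before not paramedic-certified: Salazar (paramedic-certified) before Sorensen, Romero and Lund (not paramedic-certified).
Sorensen, Romero and Lund all have date of academy graduation 7 Jun 2009, so the next rule applies.
Among Sorensen, Romero and Lund, by date of promotion to current rank (later first): Sorensen (Jan 27, 2009) before Romero (Sep 10, 2006) before Lund (Sep 2, 2005).
Full order: Salazar, Sorensen, Romero, Lund, Adeyemi.

Salazar, Sorensen, Romero, Lund, Adeyemi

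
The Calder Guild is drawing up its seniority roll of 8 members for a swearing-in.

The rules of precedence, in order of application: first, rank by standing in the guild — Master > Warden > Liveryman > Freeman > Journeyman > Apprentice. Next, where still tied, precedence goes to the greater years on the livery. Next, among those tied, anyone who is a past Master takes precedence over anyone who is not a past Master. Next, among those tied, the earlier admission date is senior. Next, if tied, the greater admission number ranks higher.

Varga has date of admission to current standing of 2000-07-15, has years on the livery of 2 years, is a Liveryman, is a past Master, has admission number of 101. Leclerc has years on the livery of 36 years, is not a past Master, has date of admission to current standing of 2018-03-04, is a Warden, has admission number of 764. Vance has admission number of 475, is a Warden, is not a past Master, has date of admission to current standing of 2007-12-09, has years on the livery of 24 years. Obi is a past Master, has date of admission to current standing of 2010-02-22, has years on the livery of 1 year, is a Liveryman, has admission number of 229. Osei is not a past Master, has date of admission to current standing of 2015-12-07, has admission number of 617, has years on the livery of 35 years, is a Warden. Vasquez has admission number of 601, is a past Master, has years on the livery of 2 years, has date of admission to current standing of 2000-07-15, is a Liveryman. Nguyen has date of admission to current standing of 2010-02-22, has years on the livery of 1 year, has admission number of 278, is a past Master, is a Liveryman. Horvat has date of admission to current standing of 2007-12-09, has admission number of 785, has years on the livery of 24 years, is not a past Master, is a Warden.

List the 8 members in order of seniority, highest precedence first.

Leclerc, Osei, Horvat, Vance, Vasquez, Varga, Nguyen, Obi

By standing in the guild: Leclerc, Osei, Horvat and Vance (Warden); then Vasquez, Varga, Nguyen and Obi (Liveryman).
Among Leclerc, Osei, Horvat and Vance, by years on the livery (higher first): Leclerc (36 years) before Osei (35 years) before Horvat and Vance (24 years).
Horvat and Vance are each not a past Master, so the next rule applies.
Horvat and Vance both have date of admission to current standing 2007-12-09, so the next rule applies.
Among Horvat and Vance, by admission number (higher first): Horvat (785) before Vance (475).
Among Vasquez, Varga, Nguyen and Obi, by years on the livery (higher first): Vasquez and Varga (2 years) before Nguyen and Obi (1 year).
Vasquez and Varga are each a past Master, so the next rule applies.
Vasquez and Varga both have date of admission to current standing 2000-07-15, so the next rule applies.
Among Vasquez and Varga, by admission number (higher first): Vasquez (601) before Varga (101).
Nguyen and Obi are each a past Master, so the next rule applies.
Nguyen and Obi both have date of admission to current standing 2010-02-22, so the next rule applies.
Among Nguyen and Obi, by admission number (higher first): Nguyen (278) before Obi (229).
Full order: Leclerc, Osei, Horvat, Vance, Vasquez, Varga, Nguyen, Obi.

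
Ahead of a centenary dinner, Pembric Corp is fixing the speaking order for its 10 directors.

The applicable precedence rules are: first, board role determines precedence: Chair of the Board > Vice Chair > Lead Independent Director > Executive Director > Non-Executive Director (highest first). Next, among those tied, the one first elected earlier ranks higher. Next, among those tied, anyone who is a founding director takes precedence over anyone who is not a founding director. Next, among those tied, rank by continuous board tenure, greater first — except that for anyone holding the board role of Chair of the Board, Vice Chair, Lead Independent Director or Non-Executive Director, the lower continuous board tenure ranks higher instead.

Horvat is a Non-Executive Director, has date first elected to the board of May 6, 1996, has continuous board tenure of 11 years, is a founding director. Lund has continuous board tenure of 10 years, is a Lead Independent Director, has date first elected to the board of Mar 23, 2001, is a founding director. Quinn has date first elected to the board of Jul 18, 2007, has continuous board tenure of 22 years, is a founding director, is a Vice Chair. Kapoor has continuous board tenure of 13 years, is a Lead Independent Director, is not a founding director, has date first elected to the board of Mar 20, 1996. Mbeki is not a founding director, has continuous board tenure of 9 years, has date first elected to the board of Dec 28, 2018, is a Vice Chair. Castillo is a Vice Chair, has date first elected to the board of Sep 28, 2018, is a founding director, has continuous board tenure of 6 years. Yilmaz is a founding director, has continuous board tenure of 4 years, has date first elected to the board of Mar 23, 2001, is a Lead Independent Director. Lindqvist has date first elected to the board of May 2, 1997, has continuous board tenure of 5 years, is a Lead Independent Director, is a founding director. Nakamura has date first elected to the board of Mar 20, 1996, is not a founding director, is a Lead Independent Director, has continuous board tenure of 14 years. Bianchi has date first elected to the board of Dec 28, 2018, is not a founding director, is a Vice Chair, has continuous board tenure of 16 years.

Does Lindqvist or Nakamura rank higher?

By board role: Quinn, Castillo, Mbeki and Bianchi (Vice Chair); then Kapoor, Nakamura, Lindqvist, Yilmaz and Lund (Lead Independent Director); then Horvat (Non-Executive Director).
Among Quinn, Castillo, Mbeki and Bianchi, by date first elected to the board (earlier first): Quinn (Jul 18, 2007) before Castillo (Sep 28, 2018) before Mbeki and Bianchi (Dec 28, 2018).
Mbeki and Bianchi are each not a founding director, so the next rule applies.
Among Mbeki and Bianchi, by continuous board tenure (lower first) (reversed rule for this group): Mbeki (9 years) before Bianchi (16 years).
Among Kapoor, Nakamura, Lindqvist, Yilmaz and Lund, by date first elected to the board (earlier first): Kapoor and Nakamura (Mar 20, 1996) before Lindqvist (May 2, 1997) before Yilmaz and Lund (Mar 23, 2001).
Kapoor and Nakamura are each not a founding director, so the next rule applies.
Among Kapoor and Nakamura, by continuous board tenure (lower first) (reversed rule for this group): Kapoor (13 years) before Nakamura (14 years).
Yilmaz and Lund are each a founding director, so the next rule applies.
Among Yilmaz and Lund, by continuous board tenure (lower first) (reversed rule for this group): Yilmaz (4 years) before Lund (10 years).
So Nakamura takes precedence.

Nakamura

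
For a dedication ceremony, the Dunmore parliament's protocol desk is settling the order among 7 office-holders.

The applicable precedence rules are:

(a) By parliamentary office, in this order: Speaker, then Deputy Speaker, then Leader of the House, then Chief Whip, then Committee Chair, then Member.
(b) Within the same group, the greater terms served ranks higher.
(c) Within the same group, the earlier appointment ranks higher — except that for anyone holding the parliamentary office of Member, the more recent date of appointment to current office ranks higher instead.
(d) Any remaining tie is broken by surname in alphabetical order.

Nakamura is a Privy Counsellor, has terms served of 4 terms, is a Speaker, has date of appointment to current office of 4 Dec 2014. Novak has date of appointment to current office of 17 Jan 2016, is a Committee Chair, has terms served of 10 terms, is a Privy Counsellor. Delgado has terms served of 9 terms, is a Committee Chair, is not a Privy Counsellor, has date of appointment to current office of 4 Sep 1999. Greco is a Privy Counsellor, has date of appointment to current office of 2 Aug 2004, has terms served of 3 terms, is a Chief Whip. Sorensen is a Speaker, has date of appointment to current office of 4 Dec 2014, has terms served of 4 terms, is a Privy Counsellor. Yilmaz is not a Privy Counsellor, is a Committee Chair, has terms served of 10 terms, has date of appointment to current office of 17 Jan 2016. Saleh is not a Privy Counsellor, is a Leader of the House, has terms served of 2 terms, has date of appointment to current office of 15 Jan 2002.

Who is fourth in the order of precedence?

Greco

By parliamentary office: Nakamura and Sorensen (Speaker); then Saleh (Leader of the House); then Greco (Chief Whip); then Novak, Yilmaz and Delgado (Committee Chair).
Nakamura and Sorensen both have terms served 4 terms, so the next rule applies.
Nakamura and Sorensen both have date of appointment to current office 4 Dec 2014, so the next rule applies.
Among Nakamura and Sorensen, alphabetically by surname: Nakamura before Sorensen.
Among Novak, Yilmaz and Delgado, by terms served (higher first): Novak and Yilmaz (10 terms) before Delgado (9 terms).
Novak and Yilmaz both have date of appointment to current office 17 Jan 2016, so the next rule applies.
Among Novak and Yilmaz, alphabetically by surname: Novak before Yilmaz.
Order: Nakamura, Sorensen, Saleh, Greco, Novak, Yilmaz, Delgado.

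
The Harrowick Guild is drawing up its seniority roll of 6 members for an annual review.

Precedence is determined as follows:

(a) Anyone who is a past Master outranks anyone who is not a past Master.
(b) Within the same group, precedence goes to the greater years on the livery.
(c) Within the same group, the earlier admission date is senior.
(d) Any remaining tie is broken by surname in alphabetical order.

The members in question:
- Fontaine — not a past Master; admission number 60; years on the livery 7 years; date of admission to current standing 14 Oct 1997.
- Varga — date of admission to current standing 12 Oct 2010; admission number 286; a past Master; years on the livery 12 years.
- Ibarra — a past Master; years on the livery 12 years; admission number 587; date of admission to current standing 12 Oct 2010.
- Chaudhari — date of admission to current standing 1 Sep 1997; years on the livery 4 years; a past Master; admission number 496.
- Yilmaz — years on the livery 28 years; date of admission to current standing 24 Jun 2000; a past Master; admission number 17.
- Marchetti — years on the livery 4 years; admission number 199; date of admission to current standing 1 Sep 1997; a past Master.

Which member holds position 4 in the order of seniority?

Chaudhari

By the first rule: Yilmaz, Ibarra, Varga, Chaudhari and Marchetti (each a past Master); then Fontaine (not a past Master).
Among Yilmaz, Ibarra, Varga, Chaudhari and Marchetti, by years on the livery (higher first): Yilmaz (28 years) before Ibarra and Varga (12 years) before Chaudhari and Marchetti (4 years).
Ibarra and Varga both have date of admission to current standing 12 Oct 2010, so the next rule applies.
Among Ibarra and Varga, alphabetically by surname: Ibarra before Varga.
Chaudhari and Marchetti both have date of admission to current standing 1 Sep 1997, so the next rule applies.
Among Chaudhari and Marchetti, alphabetically by surname: Chaudhari before Marchetti.
Order: Yilmaz, Ibarra, Varga, Chaudhari, Marchetti, Fontaine.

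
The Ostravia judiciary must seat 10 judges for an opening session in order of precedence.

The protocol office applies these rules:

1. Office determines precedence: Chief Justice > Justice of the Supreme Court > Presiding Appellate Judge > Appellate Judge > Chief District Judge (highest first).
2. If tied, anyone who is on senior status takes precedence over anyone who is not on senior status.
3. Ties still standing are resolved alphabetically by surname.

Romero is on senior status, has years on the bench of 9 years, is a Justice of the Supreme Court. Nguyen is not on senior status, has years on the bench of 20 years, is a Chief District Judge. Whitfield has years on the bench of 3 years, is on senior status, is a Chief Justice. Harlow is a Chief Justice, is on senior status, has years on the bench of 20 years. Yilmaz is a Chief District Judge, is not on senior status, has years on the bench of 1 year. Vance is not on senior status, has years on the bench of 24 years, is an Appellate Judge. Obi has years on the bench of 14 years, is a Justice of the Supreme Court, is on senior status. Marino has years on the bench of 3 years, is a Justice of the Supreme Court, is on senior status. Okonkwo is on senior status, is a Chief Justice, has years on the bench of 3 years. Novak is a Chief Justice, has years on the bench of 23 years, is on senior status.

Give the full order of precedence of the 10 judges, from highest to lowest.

Harlow, Novak, Okonkwo, Whitfield, Marino, Obi, Romero, Vance, Nguyen, Yilmaz

By office: Harlow, Novak, Okonkwo and Whitfield (Chief Justice); then Marino, Obi and Romero (Justice of the Supreme Court); then Vance (Appellate Judge); then Nguyen and Yilmaz (Chief District Judge).
Harlow, Novak, Okonkwo and Whitfield are each on senior status, so the next rule applies.
Among Harlow, Novak, Okonkwo and Whitfield, alphabetically by surname: Harlow before Novak before Okonkwo before Whitfield.
Marino, Obi and Romero are each on senior status, so the next rule applies.
Among Marino, Obi and Romero, alphabetically by surname: Marino before Obi before Romero.
Nguyen and Yilmaz are each not on senior status, so the next rule applies.
Among Nguyen and Yilmaz, alphabetically by surname: Nguyen before Yilmaz.
Full order: Harlow, Novak, Okonkwo, Whitfield, Marino, Obi, Romero, Vance, Nguyen, Yilmaz.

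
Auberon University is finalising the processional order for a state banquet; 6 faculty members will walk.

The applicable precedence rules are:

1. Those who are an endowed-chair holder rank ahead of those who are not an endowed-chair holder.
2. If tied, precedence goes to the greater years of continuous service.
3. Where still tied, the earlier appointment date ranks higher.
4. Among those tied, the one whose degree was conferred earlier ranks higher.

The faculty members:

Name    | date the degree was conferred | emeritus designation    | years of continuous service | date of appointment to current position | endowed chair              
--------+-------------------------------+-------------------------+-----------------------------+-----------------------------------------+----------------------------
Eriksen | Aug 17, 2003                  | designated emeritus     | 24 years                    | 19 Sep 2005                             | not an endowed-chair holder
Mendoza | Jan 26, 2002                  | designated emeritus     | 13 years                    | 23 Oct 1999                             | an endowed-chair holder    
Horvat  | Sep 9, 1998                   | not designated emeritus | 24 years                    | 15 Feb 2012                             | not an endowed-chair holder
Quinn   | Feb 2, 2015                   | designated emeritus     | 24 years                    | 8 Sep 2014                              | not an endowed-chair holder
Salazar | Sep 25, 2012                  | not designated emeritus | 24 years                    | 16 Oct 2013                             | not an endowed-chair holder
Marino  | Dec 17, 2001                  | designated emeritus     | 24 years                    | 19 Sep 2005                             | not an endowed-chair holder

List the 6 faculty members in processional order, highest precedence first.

Mendoza, Marino, Eriksen, Horvat, Salazar, Quinn

By the first rule: Mendoza (an endowed-chair holder); then Marino, Eriksen, Horvat, Salazar and Quinn (each not an endowed-chair holder).
Marino, Eriksen, Horvat, Salazar and Quinn all have years of continuous service 24 years, so the next rule applies.
Among Marino, Eriksen, Horvat, Salazar and Quinn, by date of appointment to current position (earlier first): Marino and Eriksen (19 Sep 2005) before Horvat (15 Feb 2012) before Salazar (16 Oct 2013) before Quinn (8 Sep 2014).
Among Marino and Eriksen, by date the degree was conferred (earlier first): Marino (Dec 17, 2001) before Eriksen (Aug 17, 2003).
Full order: Mendoza, Marino, Eriksen, Horvat, Salazar, Quinn.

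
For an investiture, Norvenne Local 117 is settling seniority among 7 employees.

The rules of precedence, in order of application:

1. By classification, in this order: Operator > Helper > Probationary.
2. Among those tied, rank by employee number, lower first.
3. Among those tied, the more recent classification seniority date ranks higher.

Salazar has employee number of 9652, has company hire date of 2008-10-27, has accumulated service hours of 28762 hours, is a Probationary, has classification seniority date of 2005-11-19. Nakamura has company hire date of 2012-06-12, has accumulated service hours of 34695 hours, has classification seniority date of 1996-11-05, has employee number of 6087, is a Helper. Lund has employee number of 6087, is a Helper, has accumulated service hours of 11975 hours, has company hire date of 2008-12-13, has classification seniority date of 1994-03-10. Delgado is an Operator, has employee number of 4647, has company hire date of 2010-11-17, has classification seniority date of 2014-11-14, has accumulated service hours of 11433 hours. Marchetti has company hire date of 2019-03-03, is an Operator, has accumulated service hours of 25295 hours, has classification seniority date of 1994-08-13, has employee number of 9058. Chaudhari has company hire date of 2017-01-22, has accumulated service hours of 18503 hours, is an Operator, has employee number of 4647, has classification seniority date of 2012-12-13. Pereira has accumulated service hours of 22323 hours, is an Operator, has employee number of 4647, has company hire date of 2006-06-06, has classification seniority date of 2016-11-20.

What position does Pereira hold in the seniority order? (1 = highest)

1

By classification: Pereira, Delgado, Chaudhari and Marchetti (Operator); then Nakamura and Lund (Helper); then Salazar (Probationary).
Among Pereira, Delgado, Chaudhari and Marchetti, by employee number (lower first): Pereira, Delgado and Chaudhari (4647) before Marchetti (9058).
Among Pereira, Delgado and Chaudhari, by classification seniority date (later first): Pereira (2016-11-20) before Delgado (2014-11-14) before Chaudhari (2012-12-13).
Nakamura and Lund both have employee number 6087, so the next rule applies.
Among Nakamura and Lund, by classification seniority date (later first): Nakamura (1996-11-05) before Lund (1994-03-10).
Order: Pereira, Delgado, Chaudhari, Marchetti, Nakamura, Lund, Salazar. So position 1.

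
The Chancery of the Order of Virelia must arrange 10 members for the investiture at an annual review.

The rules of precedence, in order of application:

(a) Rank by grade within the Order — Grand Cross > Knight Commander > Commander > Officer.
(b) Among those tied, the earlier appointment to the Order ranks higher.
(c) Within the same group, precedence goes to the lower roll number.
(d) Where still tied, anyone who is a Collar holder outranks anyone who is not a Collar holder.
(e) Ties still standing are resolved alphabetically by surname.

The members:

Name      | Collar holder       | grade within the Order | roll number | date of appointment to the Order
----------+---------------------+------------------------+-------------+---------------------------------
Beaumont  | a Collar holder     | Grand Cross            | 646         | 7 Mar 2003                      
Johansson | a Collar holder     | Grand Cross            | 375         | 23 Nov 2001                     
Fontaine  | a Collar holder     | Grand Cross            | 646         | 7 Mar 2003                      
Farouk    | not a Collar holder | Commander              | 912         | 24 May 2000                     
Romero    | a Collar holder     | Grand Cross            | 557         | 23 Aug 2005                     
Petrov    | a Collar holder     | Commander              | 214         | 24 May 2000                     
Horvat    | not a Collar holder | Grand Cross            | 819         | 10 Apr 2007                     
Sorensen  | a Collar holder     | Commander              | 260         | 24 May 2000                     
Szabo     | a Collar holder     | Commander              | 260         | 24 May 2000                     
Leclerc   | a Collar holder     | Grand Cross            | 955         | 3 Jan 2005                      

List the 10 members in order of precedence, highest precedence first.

By grade within the Order: Johansson, Beaumont, Fontaine, Leclerc, Romero and Horvat (Grand Cross); then Petrov, Sorensen, Szabo and Farouk (Commander).
Among Johansson, Beaumont, Fontaine, Leclerc, Romero and Horvat, by date of appointment to the Order (earlier first): Johansson (23 Nov 2001) before Beaumont and Fontaine (7 Mar 2003) before Leclerc (3 Jan 2005) before Romero (23 Aug 2005) before Horvat (10 Apr 2007).
Beaumont and Fontaine both have roll number 646, so the next rule applies.
Beaumont and Fontaine are each a Collar holder, so the next rule applies.
Among Beaumont and Fontaine, alphabetically by surname: Beaumont before Fontaine.
Petrov, Sorensen, Szabo and Farouk all have date of appointment to the Order 24 May 2000, so the next rule applies.
Among Petrov, Sorensen, Szabo and Farouk, by roll number (lower first): Petrov (214) before Sorensen and Szabo (260) before Farouk (912).
Sorensen and Szabo are each a Collar holder, so the next rule applies.
Among Sorensen and Szabo, alphabetically by surname: Sorensen before Szabo.
Full order: Johansson, Beaumont, Fontaine, Leclerc, Romero, Horvat, Petrov, Sorensen, Szabo, Farouk.

Johansson, Beaumont, Fontaine, Leclerc, Romero, Horvat, Petrov, Sorensen, Szabo, Farouk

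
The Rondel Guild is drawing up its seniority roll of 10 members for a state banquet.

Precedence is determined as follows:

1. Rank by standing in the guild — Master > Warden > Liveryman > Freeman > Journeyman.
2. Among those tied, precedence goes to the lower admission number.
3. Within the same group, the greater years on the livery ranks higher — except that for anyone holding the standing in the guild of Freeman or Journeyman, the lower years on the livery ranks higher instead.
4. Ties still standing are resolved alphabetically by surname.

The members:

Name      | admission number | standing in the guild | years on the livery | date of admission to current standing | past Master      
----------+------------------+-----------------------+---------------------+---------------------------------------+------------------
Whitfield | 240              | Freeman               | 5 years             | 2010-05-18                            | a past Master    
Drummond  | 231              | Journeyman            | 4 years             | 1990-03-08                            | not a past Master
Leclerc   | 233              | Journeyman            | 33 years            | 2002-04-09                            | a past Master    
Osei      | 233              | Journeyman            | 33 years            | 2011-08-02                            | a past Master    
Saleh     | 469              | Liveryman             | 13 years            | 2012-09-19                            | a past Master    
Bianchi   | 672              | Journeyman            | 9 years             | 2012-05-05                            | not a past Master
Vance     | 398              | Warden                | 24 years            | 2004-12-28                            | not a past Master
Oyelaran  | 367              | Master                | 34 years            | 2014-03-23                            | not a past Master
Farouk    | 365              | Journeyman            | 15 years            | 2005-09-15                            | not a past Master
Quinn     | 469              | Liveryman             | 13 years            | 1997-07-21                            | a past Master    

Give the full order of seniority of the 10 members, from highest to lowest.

By standing in the guild: Oyelaran (Master); then Vance (Warden); then Quinn and Saleh (Liveryman); then Whitfield (Freeman); then Drummond, Leclerc, Osei, Farouk and Bianchi (Journeyman).
Quinn and Saleh both have admission number 469, so the next rule applies.
Quinn and Saleh both have years on the livery 13 years, so the next rule applies.
Among Quinn and Saleh, alphabetically by surname: Quinn before Saleh.
Among Drummond, Leclerc, Osei, Farouk and Bianchi, by admission number (lower first): Drummond (231) before Leclerc and Osei (233) before Farouk (365) before Bianchi (672).
Leclerc and Osei both have years on the livery 33 years, so the next rule applies.
Among Leclerc and Osei, alphabetically by surname: Leclerc before Osei.
Full order: Oyelaran, Vance, Quinn, Saleh, Whitfield, Drummond, Leclerc, Osei, Farouk, Bianchi.

Oyelaran, Vance, Quinn, Saleh, Whitfield, Drummond, Leclerc, Osei, Farouk, Bianchi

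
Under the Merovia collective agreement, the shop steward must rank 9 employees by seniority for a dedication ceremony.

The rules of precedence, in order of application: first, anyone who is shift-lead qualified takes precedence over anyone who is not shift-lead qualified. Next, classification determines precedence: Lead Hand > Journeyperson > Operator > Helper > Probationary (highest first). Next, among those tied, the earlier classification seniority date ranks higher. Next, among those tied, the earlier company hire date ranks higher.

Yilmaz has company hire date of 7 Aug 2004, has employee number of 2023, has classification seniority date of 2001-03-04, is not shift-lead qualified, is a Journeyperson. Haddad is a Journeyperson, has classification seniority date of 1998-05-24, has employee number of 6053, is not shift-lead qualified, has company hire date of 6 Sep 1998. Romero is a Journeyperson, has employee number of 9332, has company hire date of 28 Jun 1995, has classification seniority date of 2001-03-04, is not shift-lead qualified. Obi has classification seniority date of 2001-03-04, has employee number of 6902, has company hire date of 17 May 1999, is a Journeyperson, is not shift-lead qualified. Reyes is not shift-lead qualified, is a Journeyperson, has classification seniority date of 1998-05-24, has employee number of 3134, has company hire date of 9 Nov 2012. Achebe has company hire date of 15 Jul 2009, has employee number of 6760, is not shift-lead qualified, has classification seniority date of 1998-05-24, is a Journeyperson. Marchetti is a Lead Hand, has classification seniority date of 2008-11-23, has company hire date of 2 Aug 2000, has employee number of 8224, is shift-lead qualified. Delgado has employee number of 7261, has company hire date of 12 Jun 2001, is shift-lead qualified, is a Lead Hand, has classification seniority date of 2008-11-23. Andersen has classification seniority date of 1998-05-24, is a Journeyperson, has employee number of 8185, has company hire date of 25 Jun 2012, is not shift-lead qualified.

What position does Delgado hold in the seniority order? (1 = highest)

By the first rule: Marchetti and Delgado (both shift-lead qualified); then Haddad, Achebe, Andersen, Reyes, Romero, Obi and Yilmaz (each not shift-lead qualified).
Marchetti and Delgado are each Lead Hand, so the next rule applies.
Marchetti and Delgado both have classification seniority date 2008-11-23, so the next rule applies.
Among Marchetti and Delgado, by company hire date (earlier first): Marchetti (2 Aug 2000) before Delgado (12 Jun 2001).
Haddad, Achebe, Andersen, Reyes, Romero, Obi and Yilmaz are each Journeyperson, so the next rule applies.
Among Haddad, Achebe, Andersen, Reyes, Romero, Obi and Yilmaz, by classification seniority date (earlier first): Haddad, Achebe, Andersen and Reyes (1998-05-24) before Romero, Obi and Yilmaz (2001-03-04).
Among Haddad, Achebe, Andersen and Reyes, by company hire date (earlier first): Haddad (6 Sep 1998) before Achebe (15 Jul 2009) before Andersen (25 Jun 2012) before Reyes (9 Nov 2012).
Among Romero, Obi and Yilmaz, by company hire date (earlier first): Romero (28 Jun 1995) before Obi (17 May 1999) before Yilmaz (7 Aug 2004).
Order: Marchetti, Delgado, Haddad, Achebe, Andersen, Reyes, Romero, Obi, Yilmaz. So position 2.

2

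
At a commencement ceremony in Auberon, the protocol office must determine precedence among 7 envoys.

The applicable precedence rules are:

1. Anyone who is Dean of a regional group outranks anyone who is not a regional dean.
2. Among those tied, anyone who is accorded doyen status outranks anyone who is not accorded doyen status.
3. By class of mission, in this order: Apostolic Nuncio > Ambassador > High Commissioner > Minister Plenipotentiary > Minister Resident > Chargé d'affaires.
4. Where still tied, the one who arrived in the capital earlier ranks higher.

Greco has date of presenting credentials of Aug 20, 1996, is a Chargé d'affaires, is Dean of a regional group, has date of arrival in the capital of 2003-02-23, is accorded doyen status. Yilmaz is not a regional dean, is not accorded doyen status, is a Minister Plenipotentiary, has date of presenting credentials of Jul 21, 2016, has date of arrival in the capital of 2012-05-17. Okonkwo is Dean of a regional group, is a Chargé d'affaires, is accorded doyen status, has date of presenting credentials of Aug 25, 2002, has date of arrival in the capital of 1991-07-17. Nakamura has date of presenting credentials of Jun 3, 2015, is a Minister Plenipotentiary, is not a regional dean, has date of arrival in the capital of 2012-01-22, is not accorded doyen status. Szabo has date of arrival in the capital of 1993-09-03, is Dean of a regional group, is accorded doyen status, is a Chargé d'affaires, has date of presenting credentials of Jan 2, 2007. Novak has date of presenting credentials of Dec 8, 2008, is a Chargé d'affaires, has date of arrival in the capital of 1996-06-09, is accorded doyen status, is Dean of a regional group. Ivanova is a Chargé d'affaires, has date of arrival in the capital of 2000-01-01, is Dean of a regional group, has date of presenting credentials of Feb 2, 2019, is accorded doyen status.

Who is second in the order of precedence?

Szabo

By the first rule: Okonkwo, Szabo, Novak, Ivanova and Greco (each Dean of a regional group); then Nakamura and Yilmaz (both not a regional dean).
Okonkwo, Szabo, Novak, Ivanova and Greco are each accorded doyen status, so the next rule applies.
Okonkwo, Szabo, Novak, Ivanova and Greco are each Chargé d'affaires, so the next rule applies.
Among Okonkwo, Szabo, Novak, Ivanova and Greco, by date of arrival in the capital (earlier first): Okonkwo (1991-07-17) before Szabo (1993-09-03) before Novak (1996-06-09) before Ivanova (2000-01-01) before Greco (2003-02-23).
Nakamura and Yilmaz are each not accorded doyen status, so the next rule applies.
Nakamura and Yilmaz are each Minister Plenipotentiary, so the next rule applies.
Among Nakamura and Yilmaz, by date of arrival in the capital (earlier first): Nakamura (2012-01-22) before Yilmaz (2012-05-17).
Order: Okonkwo, Szabo, Novak, Ivanova, Greco, Nakamura, Yilmaz.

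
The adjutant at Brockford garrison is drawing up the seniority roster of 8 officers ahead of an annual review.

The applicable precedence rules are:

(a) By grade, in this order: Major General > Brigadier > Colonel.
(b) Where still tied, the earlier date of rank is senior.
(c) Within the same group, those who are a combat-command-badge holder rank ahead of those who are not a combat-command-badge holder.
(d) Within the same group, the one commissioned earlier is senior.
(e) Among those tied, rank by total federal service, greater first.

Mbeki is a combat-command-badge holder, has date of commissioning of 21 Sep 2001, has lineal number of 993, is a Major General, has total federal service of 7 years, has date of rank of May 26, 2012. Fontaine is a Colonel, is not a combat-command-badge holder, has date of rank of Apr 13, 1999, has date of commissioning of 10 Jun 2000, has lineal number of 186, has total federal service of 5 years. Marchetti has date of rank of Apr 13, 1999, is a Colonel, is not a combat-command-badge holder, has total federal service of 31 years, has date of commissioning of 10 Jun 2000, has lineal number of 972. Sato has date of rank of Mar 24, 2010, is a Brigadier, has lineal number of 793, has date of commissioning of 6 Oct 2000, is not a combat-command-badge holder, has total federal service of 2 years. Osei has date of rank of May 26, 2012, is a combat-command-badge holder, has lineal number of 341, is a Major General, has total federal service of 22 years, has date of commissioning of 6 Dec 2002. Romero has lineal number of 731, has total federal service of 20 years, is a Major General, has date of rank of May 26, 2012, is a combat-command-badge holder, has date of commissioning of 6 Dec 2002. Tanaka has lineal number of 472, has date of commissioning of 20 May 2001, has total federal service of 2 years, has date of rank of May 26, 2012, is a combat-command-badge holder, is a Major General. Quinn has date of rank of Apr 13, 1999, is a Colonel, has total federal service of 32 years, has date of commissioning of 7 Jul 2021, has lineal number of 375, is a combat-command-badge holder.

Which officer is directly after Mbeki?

By grade: Tanaka, Mbeki, Osei and Romero (Major General); then Sato (Brigadier); then Quinn, Marchetti and Fontaine (Colonel).
Tanaka, Mbeki, Osei and Romero all have date of rank May 26, 2012, so the next rule applies.
Tanaka, Mbeki, Osei and Romero are each a combat-command-badge holder, so the next rule applies.
Among Tanaka, Mbeki, Osei and Romero, by date of commissioning (earlier first): Tanaka (20 May 2001) before Mbeki (21 Sep 2001) before Osei and Romero (6 Dec 2002).
Among Osei and Romero, by total federal service (higher first): Osei (22 years) before Romero (20 years).
Quinn, Marchetti and Fontaine all have date of rank Apr 13, 1999, so the next rule applies.
Among Quinn, Marchetti and Fontaine, a combat-command-badge holder before not a combat-command-badge holder: Quinn (a combat-command-badge holder) before Marchetti and Fontaine (not a combat-command-badge holder).
Marchetti and Fontaine both have date of commissioning 10 Jun 2000, so the next rule applies.
Among Marchetti and Fontaine, by total federal service (higher first): Marchetti (31 years) before Fontaine (5 years).
Order: Tanaka, Mbeki, Osei, Romero, Sato, Quinn, Marchetti, Fontaine.

Osei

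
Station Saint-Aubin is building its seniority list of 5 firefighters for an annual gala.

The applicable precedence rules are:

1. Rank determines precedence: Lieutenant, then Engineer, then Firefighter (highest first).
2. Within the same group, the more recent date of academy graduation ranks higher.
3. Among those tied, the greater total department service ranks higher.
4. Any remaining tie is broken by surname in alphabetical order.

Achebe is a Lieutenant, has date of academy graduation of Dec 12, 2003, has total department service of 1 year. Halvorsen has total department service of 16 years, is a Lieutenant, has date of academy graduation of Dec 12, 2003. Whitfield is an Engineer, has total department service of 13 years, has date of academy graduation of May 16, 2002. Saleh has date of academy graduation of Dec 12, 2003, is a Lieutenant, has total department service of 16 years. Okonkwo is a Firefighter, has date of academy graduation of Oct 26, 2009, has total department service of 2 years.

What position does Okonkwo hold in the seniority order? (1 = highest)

By rank: Halvorsen, Saleh and Achebe (Lieutenant); then Whitfield (Engineer); then Okonkwo (Firefighter).
Halvorsen, Saleh and Achebe all have date of academy graduation Dec 12, 2003, so the next rule applies.
Among Halvorsen, Saleh and Achebe, by total department service (higher first): Halvorsen and Saleh (16 years) before Achebe (1 year).
Among Halvorsen and Saleh, alphabetically by surname: Halvorsen before Saleh.
Order: Halvorsen, Saleh, Achebe, Whitfield, Okonkwo. So position 5.

5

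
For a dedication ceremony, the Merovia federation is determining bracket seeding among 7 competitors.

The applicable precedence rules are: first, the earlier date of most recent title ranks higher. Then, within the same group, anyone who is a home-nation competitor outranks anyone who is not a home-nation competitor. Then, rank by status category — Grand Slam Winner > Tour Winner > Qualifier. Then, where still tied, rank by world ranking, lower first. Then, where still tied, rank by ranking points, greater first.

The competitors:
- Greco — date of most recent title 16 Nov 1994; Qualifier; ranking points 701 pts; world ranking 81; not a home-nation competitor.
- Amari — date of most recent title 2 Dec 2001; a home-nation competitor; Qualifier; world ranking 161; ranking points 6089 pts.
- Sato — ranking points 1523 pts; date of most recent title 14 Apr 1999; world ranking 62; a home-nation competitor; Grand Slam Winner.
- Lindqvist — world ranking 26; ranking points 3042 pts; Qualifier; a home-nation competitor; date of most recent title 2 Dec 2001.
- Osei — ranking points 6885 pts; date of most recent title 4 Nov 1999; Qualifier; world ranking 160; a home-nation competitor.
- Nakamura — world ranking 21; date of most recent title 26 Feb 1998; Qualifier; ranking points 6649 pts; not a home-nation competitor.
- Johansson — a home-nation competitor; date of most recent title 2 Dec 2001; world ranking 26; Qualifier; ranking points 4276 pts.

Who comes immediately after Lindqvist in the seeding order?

Amari

By date of most recent title (earlier first): Greco (16 Nov 1994); then Nakamura (26 Feb 1998); then Sato (14 Apr 1999); then Osei (4 Nov 1999); then Johansson, Lindqvist and Amari (each 2 Dec 2001).
Johansson, Lindqvist and Amari are each a home-nation competitor, so the next rule applies.
Johansson, Lindqvist and Amari are each Qualifier, so the next rule applies.
Among Johansson, Lindqvist and Amari, by world ranking (lower first): Johansson and Lindqvist (26) before Amari (161).
Among Johansson and Lindqvist, by ranking points (higher first): Johansson (4276 pts) before Lindqvist (3042 pts).
Order: Greco, Nakamura, Sato, Osei, Johansson, Lindqvist, Amari.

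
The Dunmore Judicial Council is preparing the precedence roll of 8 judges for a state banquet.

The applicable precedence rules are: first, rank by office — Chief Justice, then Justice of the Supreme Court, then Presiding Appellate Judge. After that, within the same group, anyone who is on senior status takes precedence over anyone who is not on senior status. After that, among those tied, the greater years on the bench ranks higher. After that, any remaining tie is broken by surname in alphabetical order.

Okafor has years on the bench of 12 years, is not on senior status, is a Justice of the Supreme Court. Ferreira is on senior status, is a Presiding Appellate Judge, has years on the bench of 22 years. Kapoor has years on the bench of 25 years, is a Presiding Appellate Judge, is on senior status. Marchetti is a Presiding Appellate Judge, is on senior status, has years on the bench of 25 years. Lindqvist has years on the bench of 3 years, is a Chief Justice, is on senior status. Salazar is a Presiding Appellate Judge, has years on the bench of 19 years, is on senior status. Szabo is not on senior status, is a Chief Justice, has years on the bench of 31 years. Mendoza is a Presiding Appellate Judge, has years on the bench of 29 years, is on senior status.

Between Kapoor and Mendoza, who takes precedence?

By office: Lindqvist and Szabo (Chief Justice); then Okafor (Justice of the Supreme Court); then Mendoza, Kapoor, Marchetti, Ferreira and Salazar (Presiding Appellate Judge).
Among Lindqvist and Szabo, on senior status before not on senior status: Lindqvist (on senior status) before Szabo (not on senior status).
Mendoza, Kapoor, Marchetti, Ferreira and Salazar are each on senior status, so the next rule applies.
Among Mendoza, Kapoor, Marchetti, Ferreira and Salazar, by years on the bench (higher first): Mendoza (29 years) before Kapoor and Marchetti (25 years) before Ferreira (22 years) before Salazar (19 years).
Among Kapoor and Marchetti, alphabetically by surname: Kapoor before Marchetti.
So Mendoza takes precedence.

Mendoza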